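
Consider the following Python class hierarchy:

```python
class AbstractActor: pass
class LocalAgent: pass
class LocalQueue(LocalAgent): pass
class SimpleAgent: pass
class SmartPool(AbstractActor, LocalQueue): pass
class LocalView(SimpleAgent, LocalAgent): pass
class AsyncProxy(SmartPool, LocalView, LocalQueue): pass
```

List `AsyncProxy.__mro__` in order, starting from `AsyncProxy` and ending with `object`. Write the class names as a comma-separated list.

L[AsyncProxy] = AsyncProxy + merge(L[SmartPool], L[LocalView], L[LocalQueue], [SmartPool LocalView LocalQueue])
  take SmartPool:  [SmartPool AbstractActor LocalQueue LocalAgent object] + [LocalView SimpleAgent LocalAgent object] + [LocalQueue LocalAgent object] + [SmartPool LocalView LocalQueue]
  take AbstractActor:  [AbstractActor LocalQueue LocalAgent object] + [LocalView SimpleAgent LocalAgent object] + [LocalQueue LocalAgent object] + [LocalView LocalQueue]
  take LocalView:  [LocalQueue LocalAgent object] + [LocalView SimpleAgent LocalAgent object] + [LocalQueue LocalAgent object] + [LocalView LocalQueue]
  take LocalQueue:  [LocalQueue LocalAgent object] + [SimpleAgent LocalAgent object] + [LocalQueue LocalAgent object] + [LocalQueue]
  take SimpleAgent:  [LocalAgent object] + [SimpleAgent LocalAgent object] + [LocalAgent object]
  take LocalAgent:  [LocalAgent object] + [LocalAgent object] + [LocalAgent object]
  take object:  [object] + [object] + [object]

AsyncProxy, SmartPool, AbstractActor, LocalView, LocalQueue, SimpleAgent, LocalAgent, object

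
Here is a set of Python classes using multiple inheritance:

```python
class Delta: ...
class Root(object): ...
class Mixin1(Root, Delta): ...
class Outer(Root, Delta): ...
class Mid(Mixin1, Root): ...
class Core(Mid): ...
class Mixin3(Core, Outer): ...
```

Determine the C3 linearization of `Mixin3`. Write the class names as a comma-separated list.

L[Mixin3] = Mixin3 + merge(L[Core], L[Outer], [Core Outer])
  take Core:  [Core Mid Mixin1 Root Delta object] + [Outer Root Delta object] + [Core Outer]
  take Mid:  [Mid Mixin1 Root Delta object] + [Outer Root Delta object] + [Outer]
  take Mixin1:  [Mixin1 Root Delta object] + [Outer Root Delta object] + [Outer]
  take Outer:  [Root Delta object] + [Outer Root Delta object] + [Outer]
  take Root:  [Root Delta object] + [Root Delta object]
  take Delta:  [Delta object] + [Delta object]
  take object:  [object] + [object]

Mixin3, Core, Mid, Mixin1, Outer, Root, Delta, object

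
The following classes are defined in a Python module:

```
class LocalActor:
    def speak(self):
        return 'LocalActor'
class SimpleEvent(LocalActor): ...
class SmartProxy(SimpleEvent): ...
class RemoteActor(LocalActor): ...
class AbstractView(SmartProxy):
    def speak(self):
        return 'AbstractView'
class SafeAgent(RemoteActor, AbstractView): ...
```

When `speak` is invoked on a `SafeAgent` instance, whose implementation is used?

L[SafeAgent] = SafeAgent + merge(L[RemoteActor], L[AbstractView], [RemoteActor AbstractView])
  take RemoteActor:  [RemoteActor LocalActor object] + [AbstractView SmartProxy SimpleEvent LocalActor object] + [RemoteActor AbstractView]
  take AbstractView:  [LocalActor object] + [AbstractView SmartProxy SimpleEvent LocalActor object] + [AbstractView]
  take SmartProxy:  [LocalActor object] + [SmartProxy SimpleEvent LocalActor object]
  take SimpleEvent:  [LocalActor object] + [SimpleEvent LocalActor object]
  take LocalActor:  [LocalActor object] + [LocalActor object]
  take object:  [object] + [object]
MRO: SafeAgent RemoteActor AbstractView SmartProxy SimpleEvent LocalActor object
speak is defined in: AbstractView, LocalActor. First along the MRO is AbstractView.

AbstractView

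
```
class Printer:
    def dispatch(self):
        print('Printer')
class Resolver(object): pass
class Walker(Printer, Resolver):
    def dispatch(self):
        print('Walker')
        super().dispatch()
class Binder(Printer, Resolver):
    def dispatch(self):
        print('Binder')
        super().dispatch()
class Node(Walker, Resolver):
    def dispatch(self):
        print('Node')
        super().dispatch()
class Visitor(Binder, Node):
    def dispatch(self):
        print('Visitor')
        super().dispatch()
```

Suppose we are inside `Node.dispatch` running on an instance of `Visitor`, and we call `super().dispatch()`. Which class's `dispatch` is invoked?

Walker

L[Visitor] = Visitor + merge(L[Binder], L[Node], [Binder Node])
  take Binder:  [Binder Printer Resolver object] + [Node Walker Printer Resolver object] + [Binder Node]
  take Node:  [Printer Resolver object] + [Node Walker Printer Resolver object] + [Node]
  take Walker:  [Printer Resolver object] + [Walker Printer Resolver object]
  take Printer:  [Printer Resolver object] + [Printer Resolver object]
  take Resolver:  [Resolver object] + [Resolver object]
  take object:  [object] + [object]
MRO: Visitor Binder Node Walker Printer Resolver object
super() in Node.dispatch on a Visitor instance goes to the class after Node in Visitor's MRO: Walker.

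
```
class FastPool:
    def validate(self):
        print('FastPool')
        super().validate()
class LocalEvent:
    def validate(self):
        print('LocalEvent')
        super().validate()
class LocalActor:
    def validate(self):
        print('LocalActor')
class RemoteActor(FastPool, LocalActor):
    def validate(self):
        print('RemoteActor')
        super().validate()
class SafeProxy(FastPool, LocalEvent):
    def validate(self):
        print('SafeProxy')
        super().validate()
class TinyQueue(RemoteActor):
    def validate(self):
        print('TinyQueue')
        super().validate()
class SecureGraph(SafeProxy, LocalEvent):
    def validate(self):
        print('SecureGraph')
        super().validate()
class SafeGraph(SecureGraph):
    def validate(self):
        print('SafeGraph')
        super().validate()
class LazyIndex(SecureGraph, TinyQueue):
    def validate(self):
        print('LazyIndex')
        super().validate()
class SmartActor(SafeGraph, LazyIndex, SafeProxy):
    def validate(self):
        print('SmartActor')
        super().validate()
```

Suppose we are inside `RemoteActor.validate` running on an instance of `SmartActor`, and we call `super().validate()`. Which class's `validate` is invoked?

L[SmartActor] = SmartActor + merge(L[SafeGraph], L[LazyIndex], L[SafeProxy], [SafeGraph LazyIndex SafeProxy])
  take SafeGraph:  [SafeGraph SecureGraph SafeProxy FastPool LocalEvent object] + [LazyIndex SecureGraph SafeProxy TinyQueue RemoteActor FastPool LocalEvent LocalActor object] + [SafeProxy FastPool LocalEvent object] + [SafeGraph LazyIndex SafeProxy]
  take LazyIndex:  [SecureGraph SafeProxy FastPool LocalEvent object] + [LazyIndex SecureGraph SafeProxy TinyQueue RemoteActor FastPool LocalEvent LocalActor object] + [SafeProxy FastPool LocalEvent object] + [LazyIndex SafeProxy]
  take SecureGraph:  [SecureGraph SafeProxy FastPool LocalEvent object] + [SecureGraph SafeProxy TinyQueue RemoteActor FastPool LocalEvent LocalActor object] + [SafeProxy FastPool LocalEvent object] + [SafeProxy]
  take SafeProxy:  [SafeProxy FastPool LocalEvent object] + [SafeProxy TinyQueue RemoteActor FastPool LocalEvent LocalActor object] + [SafeProxy FastPool LocalEvent object] + [SafeProxy]
  take TinyQueue:  [FastPool LocalEvent object] + [TinyQueue RemoteActor FastPool LocalEvent LocalActor object] + [FastPool LocalEvent object]
  take RemoteActor:  [FastPool LocalEvent object] + [RemoteActor FastPool LocalEvent LocalActor object] + [FastPool LocalEvent object]
  take FastPool:  [FastPool LocalEvent object] + [FastPool LocalEvent LocalActor object] + [FastPool LocalEvent object]
  take LocalEvent:  [LocalEvent object] + [LocalEvent LocalActor object] + [LocalEvent object]
  take LocalActor:  [object] + [LocalActor object] + [object]
  take object:  [object] + [object] + [object]
MRO: SmartActor SafeGraph LazyIndex SecureGraph SafeProxy TinyQueue RemoteActor FastPool LocalEvent LocalActor object
super() in RemoteActor.validate on a SmartActor instance goes to the class after RemoteActor in SmartActor's MRO: FastPool.

FastPool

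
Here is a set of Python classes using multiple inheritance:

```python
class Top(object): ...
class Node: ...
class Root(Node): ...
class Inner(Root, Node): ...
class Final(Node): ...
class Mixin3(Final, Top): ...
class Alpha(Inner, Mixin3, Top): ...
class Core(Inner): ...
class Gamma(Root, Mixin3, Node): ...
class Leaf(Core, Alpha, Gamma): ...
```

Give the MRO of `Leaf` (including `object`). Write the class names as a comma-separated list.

Leaf, Core, Alpha, Inner, Gamma, Root, Mixin3, Final, Node, Top, object

L[Leaf] = Leaf + merge(L[Core], L[Alpha], L[Gamma], [Core Alpha Gamma])
  take Core:  [Core Inner Root Node object] + [Alpha Inner Root Mixin3 Final Node Top object] + [Gamma Root Mixin3 Final Node Top object] + [Core Alpha Gamma]
  take Alpha:  [Inner Root Node object] + [Alpha Inner Root Mixin3 Final Node Top object] + [Gamma Root Mixin3 Final Node Top object] + [Alpha Gamma]
  take Inner:  [Inner Root Node object] + [Inner Root Mixin3 Final Node Top object] + [Gamma Root Mixin3 Final Node Top object] + [Gamma]
  take Gamma:  [Root Node object] + [Root Mixin3 Final Node Top object] + [Gamma Root Mixin3 Final Node Top object] + [Gamma]
  take Root:  [Root Node object] + [Root Mixin3 Final Node Top object] + [Root Mixin3 Final Node Top object]
  take Mixin3:  [Node object] + [Mixin3 Final Node Top object] + [Mixin3 Final Node Top object]
  take Final:  [Node object] + [Final Node Top object] + [Final Node Top object]
  take Node:  [Node object] + [Node Top object] + [Node Top object]
  take Top:  [object] + [Top object] + [Top object]
  take object:  [object] + [object] + [object]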